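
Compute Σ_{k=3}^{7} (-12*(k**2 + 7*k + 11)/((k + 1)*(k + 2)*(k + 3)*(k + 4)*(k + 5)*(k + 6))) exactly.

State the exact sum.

Σ = -365/20592

t_(k+1)/t_k = (k + 1)*(7*k + (k + 1)**2 + 18)/((k + 7)*(k**2 + 7*k + 11)).
A = k + 1, B = k + 7, C = k**2 + 7*k + 11.
f must satisfy (k + 1)·f(k+1) − (k + 6)·f(k) = k**2 + 7*k + 11.
From deg A=1, deg B=1, deg C=2: d=5.
Coefficient equations give f(k) = k*(k + 2)*(k + 4)*(k**2 + 9*k + 23)/45.
Then R = B(k−1)f/C = k*(k + 2)*(k + 4)*(k + 6)*(k**2 + 9*k + 23)/(45*(k**2 + 7*k + 11)), so s_k = R(k)·t_k = 4*k*(-k**2 - 9*k - 23)/(15*(k**3 + 9*k**2 + 23*k + 15)).
Δs = 12*(-k**2 - 7*k - 11)/(k**6 + 21*k**5 + 175*k**4 + 735*k**3 + 1624*k**2 + 1764*k + 720), as required.
Telescoping: Σ = s_(8) − s_(3) = -1696/6435 − (-59/240) = -365/20592.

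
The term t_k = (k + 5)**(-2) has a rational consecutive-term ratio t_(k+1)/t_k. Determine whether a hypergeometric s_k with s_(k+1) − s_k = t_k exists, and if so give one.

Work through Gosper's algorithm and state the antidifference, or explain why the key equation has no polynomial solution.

Compute t_(k+1)/t_k: get (k + 5)**2/(k + 6)**2.
Normal form (A,B,C) = (k**2 + 10*k + 25, k**2 + 12*k + 36, 1).
Key eq: (k**2 + 10*k + 25)·f(k+1) = (k**2 + 10*k + 25)·f(k) + (1).
From deg A=2, deg B=2, deg C=0: d=0.
Generic f = c0 gives residual -1; -1 = 0 cannot hold, so t_k is not Gosper-summable.

none — t_k is not Gosper-summable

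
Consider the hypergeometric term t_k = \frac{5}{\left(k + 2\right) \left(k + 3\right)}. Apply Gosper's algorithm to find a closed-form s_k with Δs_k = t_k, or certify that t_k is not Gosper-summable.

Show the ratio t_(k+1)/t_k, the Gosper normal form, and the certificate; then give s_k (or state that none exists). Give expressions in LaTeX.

r(k) = (k + 2)/(k + 4) after simplifying.
Factor: A=k + 2; B=k + 4; C=1.
Solve (k + 2)·f(k+1) − (k + 3)·f(k) = 1.
Degrees (1,1,0) ⇒ d ≤ 1.
A polynomial solution: f(k) = k/2.
Get s_k = R·t_k = 5*k/(2*(k + 2)) with R(k) = B(k−1)f(k)/C(k) = k*(k + 3)/2.
Δs = 5/(k**2 + 5*k + 6), as required.

s_k = \frac{5 k}{2 \left(k + 2\right)}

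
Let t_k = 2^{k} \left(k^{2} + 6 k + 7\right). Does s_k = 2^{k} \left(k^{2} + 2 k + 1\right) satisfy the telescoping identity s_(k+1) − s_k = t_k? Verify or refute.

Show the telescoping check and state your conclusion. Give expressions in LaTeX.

Valid: the claim telescopes to t_k.

s_(k+1) = 2**(k + 1)*(k**2 + 4*k + 4)
s_(k+1) − s_k = 2**k*(k**2 + 6*k + 7)
(s_(k+1) − s_k) − t_k = 0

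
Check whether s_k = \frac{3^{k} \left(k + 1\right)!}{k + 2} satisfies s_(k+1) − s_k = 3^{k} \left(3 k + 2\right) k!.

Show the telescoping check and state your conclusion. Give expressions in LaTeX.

Invalid: residual - \frac{3^{k} \left(3 k^{2} + 8 k + 3\right) k!}{\left(k + 2\right) \left(k + 3\right)} ≠ 0.

s_(k+1) = 3**(k + 1)*factorial(k + 2)/(k + 3)
s_(k+1) − s_k = 3**k*(3*k**2 + 11*k + 9)*factorial(k + 1)/((k + 2)*(k + 3))
(s_(k+1) − s_k) − t_k = -3**k*(3*k**2 + 8*k + 3)*factorial(k)/((k + 2)*(k + 3))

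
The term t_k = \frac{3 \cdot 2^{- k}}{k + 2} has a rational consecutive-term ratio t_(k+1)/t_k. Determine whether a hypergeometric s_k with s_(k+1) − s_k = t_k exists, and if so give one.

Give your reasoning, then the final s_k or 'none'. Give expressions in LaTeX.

none (Gosper's algorithm certifies no s_k)

Compute t_(k+1)/t_k: get (k + 2)/(2*(k + 3)).
Factor: A=k/2 + 1; B=k + 3; C=1.
Set up (k/2 + 1)·f(k+1) − (k + 2)·f(k) − (1) = 0.
From deg A=1, deg B=1, deg C=0: d=-1.
Negative degree bound (-1): no f exists, t_k not Gosper-summable.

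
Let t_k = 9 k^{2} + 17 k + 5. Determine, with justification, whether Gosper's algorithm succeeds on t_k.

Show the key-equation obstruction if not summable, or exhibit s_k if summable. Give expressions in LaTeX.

Yes. s_k = k \left(3 k^{2} + 4 k - 2\right).

The ratio is (9*k**2 + 35*k + 31)/(9*k**2 + 17*k + 5).
Normal form (A,B,C) = (1, 1, k**2 + 17*k/9 + 5/9).
f must satisfy (1)·f(k+1) − (1)·f(k) = k**2 + 17*k/9 + 5/9.
deg f ≤ 3 (via 0,0,2).
Coefficient equations give f(k) = k*(3*k**2 + 4*k - 2)/9.
So s_k = (B(k−1)f/C)·t_k = (k*(3*k**2 + 4*k - 2)/(9*k**2 + 17*k + 5))·t_k = k*(3*k**2 + 4*k - 2).
Check: Δs_k = 9*k**2 + 17*k + 5. ✓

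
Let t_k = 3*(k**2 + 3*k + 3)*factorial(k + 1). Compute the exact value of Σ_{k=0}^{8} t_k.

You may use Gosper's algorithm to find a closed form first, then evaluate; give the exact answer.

Σ = 108863997

The ratio is (k + 2)*(3*k + (k + 1)**2 + 6)/(k**2 + 3*k + 3).
Factor: A=k + 2; B=1; C=k**2 + 3*k + 3.
Need (k + 2)·f(k+1) − (1)·f(k) = k**2 + 3*k + 3.
Bound: deg f ≤ 1.
Solving with deg f ≤ 1: f(k) = k + 1.
R(k) = B(k−1)·f(k)/C(k) = (k + 1)/(k**2 + 3*k + 3); s_k = R·t_k = 3*(k + 1)*factorial(k + 1).
s_(k+1) − s_k = 3*(k**2 + 3*k + 3)*factorial(k + 1) = t_k.
Sum = s_(9) − s_(0); s_(9) = 108864000, s_(0) = 3 ⇒ 108863997.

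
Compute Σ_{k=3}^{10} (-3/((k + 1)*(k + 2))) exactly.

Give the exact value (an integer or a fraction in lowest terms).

Σ = -1/2

r(k) = (k + 1)/(k + 3) after simplifying.
Normal form (A,B,C) = (k + 1, k + 3, 1).
Solve (k + 1)·f(k+1) − (k + 2)·f(k) = 1.
d = 1 from the (1,1,0) case.
Match coefficients ⇒ f(k) = k.
R(k) = B(k−1)·f(k)/C(k) = k*(k + 2); s_k = R·t_k = -3*k/(k + 1).
Δs = -3/(k**2 + 3*k + 2), as required.
Evaluate s at k=11 and k=3: -11/4 and -9/4; difference -1/2.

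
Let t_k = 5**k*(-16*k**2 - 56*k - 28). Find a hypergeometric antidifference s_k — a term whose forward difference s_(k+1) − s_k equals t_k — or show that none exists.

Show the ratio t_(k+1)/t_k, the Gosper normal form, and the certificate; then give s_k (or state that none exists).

t_(k+1)/t_k = 5*(4*k**2 + 22*k + 25)/(4*k**2 + 14*k + 7).
Take A(k)=5, B(k)=1, C(k)=k**2 + 7*k/2 + 7/4.
Need (5)·f(k+1) − (1)·f(k) = k**2 + 7*k/2 + 7/4.
Degrees (0,0,2) ⇒ d ≤ 2.
A polynomial solution: f(k) = (2*k - 1)*(2*k + 3)/16.
Get s_k = R·t_k = 5**k*(-4*k**2 - 4*k + 3) with R(k) = B(k−1)f(k)/C(k) = (2*k - 1)*(2*k + 3)/(4*(4*k**2 + 14*k + 7)).
s_(k+1) − s_k = 5**k*(-16*k**2 - 56*k - 28) = t_k.

s_k = 5**k*(-4*k**2 - 4*k + 3)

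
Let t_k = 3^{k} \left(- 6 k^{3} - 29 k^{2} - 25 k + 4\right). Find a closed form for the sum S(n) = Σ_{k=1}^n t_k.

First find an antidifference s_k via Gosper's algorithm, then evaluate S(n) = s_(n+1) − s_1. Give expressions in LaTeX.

t_(k+1)/t_k = 3*(6*k**3 + 47*k**2 + 101*k + 56)/(6*k**3 + 29*k**2 + 25*k - 4).
Gosper form: A/B · C(k+1)/C(k) with A=3, B=1, C=k**3 + 29*k**2/6 + 25*k/6 - 2/3.
Need (3)·f(k+1) − (1)·f(k) = k**3 + 29*k**2/6 + 25*k/6 - 2/3.
d = 3 from the (0,0,3) case.
Solve for f: f(k) = (k + 1)*(3*k**2 - 2*k - 2)/6 (degree 3 ≤ 3).
Then R = B(k−1)f/C = (k + 1)*(3*k**2 - 2*k - 2)/((3*k + 4)*(2*k**2 + 7*k - 1)), so s_k = R(k)·t_k = 3**k*(-3*k**3 - k**2 + 4*k + 2).
Verify: 3**k*(-6*k**3 - 29*k**2 - 25*k + 4) matches t_k.
Evaluate: s_(n+1) = 3**(n + 1)*(-3*n**3 - 10*n**2 - 7*n + 2); subtract s_(1) = 6 ⇒ S(n) = -9*3**n*n**3 - 30*3**n*n**2 - 21*3**n*n + 6*3**n - 6.

S(n) = - 9 \cdot 3^{n} n^{3} - 30 \cdot 3^{n} n^{2} - 21 \cdot 3^{n} n + 6 \cdot 3^{n} - 6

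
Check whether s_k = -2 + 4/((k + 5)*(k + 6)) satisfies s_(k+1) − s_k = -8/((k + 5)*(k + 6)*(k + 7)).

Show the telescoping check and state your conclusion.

s_(k+1) = -2 + 4/((k + 6)*(k + 7))
s_(k+1) − s_k = -8/(k**3 + 18*k**2 + 107*k + 210)
(s_(k+1) − s_k) − t_k = 0

Valid — Δs_k = t_k.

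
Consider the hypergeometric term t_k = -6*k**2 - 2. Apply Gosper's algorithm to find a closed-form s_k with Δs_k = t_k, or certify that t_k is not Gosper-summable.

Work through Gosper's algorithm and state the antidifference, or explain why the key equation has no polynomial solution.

Compute t_(k+1)/t_k: get (3*(k + 1)**2 + 1)/(3*k**2 + 1).
So A=1 and B=1, with C=k**2 + 1/3.
Need (1)·f(k+1) − (1)·f(k) = k**2 + 1/3.
Degrees (0,0,2) ⇒ d ≤ 3.
Solve for f: f(k) = k*(2*k**2 - 3*k + 3)/6 (degree 3 ≤ 3).
Then R = B(k−1)f/C = k*(2*k**2 - 3*k + 3)/(2*(3*k**2 + 1)), so s_k = R(k)·t_k = k*(-2*k**2 + 3*k - 3).
Verify: -6*k**2 - 2 matches t_k.

s_k = k*(-2*k**2 + 3*k - 3)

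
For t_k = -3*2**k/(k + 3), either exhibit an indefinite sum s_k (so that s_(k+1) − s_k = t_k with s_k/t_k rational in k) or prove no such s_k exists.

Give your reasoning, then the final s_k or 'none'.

none (Gosper's algorithm certifies no s_k)

The ratio is 2*(k + 3)/(k + 4).
Gosper form: A/B · C(k+1)/C(k) with A=2*k + 6, B=k + 4, C=1.
Key eq: (2*k + 6)·f(k+1) = (k + 3)·f(k) + (1).
Bound: deg f ≤ -1.
deg f ≤ -1 is impossible — no certificate.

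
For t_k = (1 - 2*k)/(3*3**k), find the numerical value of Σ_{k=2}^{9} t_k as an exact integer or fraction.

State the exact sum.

Σ = -13112/59049

Step 1: r(k) = (2*k + 1)/(3*(2*k - 1)).
Take A(k)=1/3, B(k)=1, C(k)=k - 1/2.
Key eq: (1/3)·f(k+1) = (1)·f(k) + (k - 1/2).
Bound: deg f ≤ 1.
Coefficient equations give f(k) = -3*k/2.
R(k) = B(k−1)·f(k)/C(k) = -3*k/(2*k - 1); s_k = R·t_k = k/3**k.
Δs = (1 - 2*k)/(3*3**k), as required.
Σ_(k=2)^(9) t_k = s_(10) − s_(2) = 10/59049 − (2/9) = -13112/59049.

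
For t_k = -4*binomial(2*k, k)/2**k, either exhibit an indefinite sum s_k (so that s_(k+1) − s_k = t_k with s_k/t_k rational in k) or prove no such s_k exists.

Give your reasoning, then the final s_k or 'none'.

no hypergeometric antidifference exists

The ratio is (2*k + 1)/(k + 1).
Take A(k)=2*k + 1, B(k)=k + 1, C(k)=1.
f must satisfy (2*k + 1)·f(k+1) − (k)·f(k) = 1.
Degrees (1,1,0) ⇒ d ≤ -1.
d = -1 < 0 ⇒ no nonzero polynomial f; not summable.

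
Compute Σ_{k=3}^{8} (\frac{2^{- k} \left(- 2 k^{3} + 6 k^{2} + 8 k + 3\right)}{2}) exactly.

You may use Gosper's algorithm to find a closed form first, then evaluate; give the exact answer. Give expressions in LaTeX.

Σ = -1443/512

Compute t_(k+1)/t_k: get (2*k**3 - 14*k - 15)/(2*(2*k**3 - 6*k**2 - 8*k - 3)).
A = 1/2, B = 1, C = k**3 - 3*k**2 - 4*k - 3/2.
Solve (1/2)·f(k+1) − (1)·f(k) = k**3 - 3*k**2 - 4*k - 3/2.
From deg A=0, deg B=0, deg C=3: d=3.
Solving with deg f ≤ 3: f(k) = -2*k**3 + 2*k + 3.
Certificate R = B(k−1)f/C = -2*(2*k**3 - 2*k - 3)/(2*k**3 - 6*k**2 - 8*k - 3) gives s_k = (2*k**3 - 2*k - 3)/2**k.
s_(k+1) − s_k = (-2*k**3 + 6*k**2 + 8*k + 3)/(2*2**k) = t_k.
Σ_(k=3)^(8) t_k = s_(9) − s_(3) = 1437/512 − (45/8) = -1443/512.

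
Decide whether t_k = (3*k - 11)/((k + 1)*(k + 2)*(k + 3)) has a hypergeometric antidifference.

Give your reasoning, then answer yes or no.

Yes. s_k = k*(-2*k - 9)/((k + 1)*(k + 2)).

r(k) = (k + 1)*(3*k - 8)/((k + 4)*(3*k - 11)) after simplifying.
So A=k + 1 and B=k + 4, with C=k - 11/3.
f must satisfy (k + 1)·f(k+1) − (k + 3)·f(k) = k - 11/3.
Degrees (1,1,1) ⇒ d ≤ 2.
Solving with deg f ≤ 2: f(k) = -k*(2*k + 9)/3.
R(k) = B(k−1)·f(k)/C(k) = -k*(k + 3)*(2*k + 9)/(3*k - 11); s_k = R·t_k = k*(-2*k - 9)/((k + 1)*(k + 2)).
Verify: (3*k - 11)/(k**3 + 6*k**2 + 11*k + 6) matches t_k.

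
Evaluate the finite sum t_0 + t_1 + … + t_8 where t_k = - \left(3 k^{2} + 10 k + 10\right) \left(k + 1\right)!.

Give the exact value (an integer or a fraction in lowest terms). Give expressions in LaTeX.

Compute t_(k+1)/t_k: get (k + 2)*(10*k + 3*(k + 1)**2 + 20)/(3*k**2 + 10*k + 10).
Gosper form: A/B · C(k+1)/C(k) with A=k + 2, B=1, C=k**2 + 10*k/3 + 10/3.
Need (k + 2)·f(k+1) − (1)·f(k) = k**2 + 10*k/3 + 10/3.
deg f ≤ 1 (via 1,0,2).
Solve for f: f(k) = (3*k + 4)/3 (degree 1 ≤ 1).
Get s_k = R·t_k = -(3*k + 4)*factorial(k + 1) with R(k) = B(k−1)f(k)/C(k) = (3*k + 4)/(3*k**2 + 10*k + 10).
Verify: -(3*k**2 + 10*k + 10)*factorial(k + 1) matches t_k.
Telescoping: Σ = s_(9) − s_(0) = -112492800 − (-4) = -112492796.

Σ = -112492796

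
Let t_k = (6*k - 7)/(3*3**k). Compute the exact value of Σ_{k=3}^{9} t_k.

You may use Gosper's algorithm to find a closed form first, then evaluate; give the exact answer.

Σ = 15281/59049

t_(k+1)/t_k = (6*k - 1)/(3*(6*k - 7)).
A = 1/3, B = 1, C = k - 7/6.
Set up (1/3)·f(k+1) − (1)·f(k) − (k - 7/6) = 0.
From deg A=0, deg B=0, deg C=1: d=1.
Solve for f: f(k) = -(3*k - 2)/2 (degree 1 ≤ 1).
Certificate R = B(k−1)f/C = -3*(3*k - 2)/(6*k - 7) gives s_k = (2 - 3*k)/3**k.
Check: Δs_k = (6*k - 7)/(3*3**k). ✓
Σ_(k=3)^(9) t_k = s_(10) − s_(3) = -28/59049 − (-7/27) = 15281/59049.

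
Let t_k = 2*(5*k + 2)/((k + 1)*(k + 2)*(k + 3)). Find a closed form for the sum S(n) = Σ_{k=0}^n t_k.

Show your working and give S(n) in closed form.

The ratio is (k + 1)*(5*k + 7)/((k + 4)*(5*k + 2)).
Gosper form: A/B · C(k+1)/C(k) with A=k + 1, B=k + 4, C=k + 2/5.
Set up (k + 1)·f(k+1) − (k + 3)·f(k) − (k + 2/5) = 0.
Degrees (1,1,1) ⇒ d ≤ 2.
Match coefficients ⇒ f(k) = k*(7*k + 1)/20.
So s_k = (B(k−1)f/C)·t_k = (k*(k + 3)*(7*k + 1)/(4*(5*k + 2)))·t_k = k*(7*k + 1)/(2*(k + 1)*(k + 2)).
Verify: 2*(5*k + 2)/(k**3 + 6*k**2 + 11*k + 6) matches t_k.
s_(n+1) = (7*n**2 + 15*n + 8)/(2*(n**2 + 5*n + 6)) and s_(0) = 0, so S(n) = (7*n**2 + 15*n + 8)/(2*(n**2 + 5*n + 6)).

S(n) = (7*n**2 + 15*n + 8)/(2*(n**2 + 5*n + 6))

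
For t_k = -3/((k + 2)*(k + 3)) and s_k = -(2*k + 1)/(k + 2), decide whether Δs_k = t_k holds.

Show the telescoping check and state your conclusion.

valid; difference matches t_k

s_(k+1) = (-2*k - 3)/(k + 3)
s_(k+1) − s_k = -3/(k**2 + 5*k + 6)
(s_(k+1) − s_k) − t_k = 0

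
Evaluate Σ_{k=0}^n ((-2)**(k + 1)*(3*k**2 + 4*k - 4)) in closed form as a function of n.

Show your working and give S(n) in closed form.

r(k) = 2*(-4*k - 3*(k + 1)**2)/(3*k**2 + 4*k - 4) after simplifying.
Take A(k)=-2, B(k)=1, C(k)=k**2 + 4*k/3 - 4/3.
Set up (-2)·f(k+1) − (1)·f(k) − (k**2 + 4*k/3 - 4/3) = 0.
Bound: deg f ≤ 2.
A polynomial solution: f(k) = -(k**2 - 2)/3.
So s_k = (B(k−1)f/C)·t_k = (-(k**2 - 2)/((k + 2)*(3*k - 2)))·t_k = (-2)**(k + 1)*(2 - k**2).
Δs = (-2)**(k + 1)*(3*k**2 + 4*k - 4), as required.
Evaluate: s_(n+1) = (-2)**(n + 2)*(-n**2 - 2*n + 1); subtract s_(0) = -4 ⇒ S(n) = -4*(-2)**n*n**2 - 8*(-2)**n*n + 4*(-2)**n + 4.

S(n) = -4*(-2)**n*n**2 - 8*(-2)**n*n + 4*(-2)**n + 4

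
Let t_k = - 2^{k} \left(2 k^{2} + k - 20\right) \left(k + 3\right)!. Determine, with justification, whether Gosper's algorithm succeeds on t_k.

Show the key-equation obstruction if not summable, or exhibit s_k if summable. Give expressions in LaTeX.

r(k) = 2*(k + 4)*(k + 2*(k + 1)**2 - 19)/(2*k**2 + k - 20) after simplifying.
Normal form (A,B,C) = (2*k + 8, 1, k**2 + k/2 - 10).
f must satisfy (2*k + 8)·f(k+1) − (1)·f(k) = k**2 + k/2 - 10.
From deg A=1, deg B=0, deg C=2: d=1.
Match coefficients ⇒ f(k) = (k - 4)/2.
Get s_k = R·t_k = -2**k*(k - 4)*factorial(k + 3) with R(k) = B(k−1)f(k)/C(k) = (k - 4)/(2*k**2 + k - 20).
s_(k+1) − s_k = -2**k*(2*k**2 + k - 20)*factorial(k + 3) = t_k.

Yes. s_k = - 2^{k} \left(k - 4\right) \left(k + 3\right)!.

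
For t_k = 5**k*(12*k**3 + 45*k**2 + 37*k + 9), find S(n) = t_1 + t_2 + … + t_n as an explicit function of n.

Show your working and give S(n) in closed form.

The ratio is 5*(12*k**3 + 81*k**2 + 163*k + 103)/(12*k**3 + 45*k**2 + 37*k + 9).
Normal form (A,B,C) = (5, 1, k**3 + 15*k**2/4 + 37*k/12 + 3/4).
Set up (5)·f(k+1) − (1)·f(k) − (k**3 + 15*k**2/4 + 37*k/12 + 3/4) = 0.
d = 3 from the (0,0,3) case.
Solve for f: f(k) = (k + 1)*(3*k**2 - 3*k + 1)/12 (degree 3 ≤ 3).
So s_k = (B(k−1)f/C)·t_k = ((k + 1)*(3*k**2 - 3*k + 1)/(12*k**3 + 45*k**2 + 37*k + 9))·t_k = 5**k*(3*k**3 - 2*k + 1).
Verify: 5**k*(12*k**3 + 45*k**2 + 37*k + 9) matches t_k.
s_(n+1) = 5**(n + 1)*(3*n**3 + 9*n**2 + 7*n + 2) and s_(1) = 10, so S(n) = 15*5**n*n**3 + 45*5**n*n**2 + 35*5**n*n + 10*5**n - 10.

S(n) = 15*5**n*n**3 + 45*5**n*n**2 + 35*5**n*n + 10*5**n - 10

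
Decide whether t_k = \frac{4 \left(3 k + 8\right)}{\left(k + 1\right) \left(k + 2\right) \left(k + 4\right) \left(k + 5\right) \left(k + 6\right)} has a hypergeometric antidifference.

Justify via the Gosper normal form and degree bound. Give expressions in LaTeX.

The ratio is (k + 1)*(k + 4)*(3*k + 11)/((k + 3)*(k + 7)*(3*k + 8)).
Gosper form: A/B · C(k+1)/C(k) with A=k + 1, B=k + 7, C=k**2 + 17*k/3 + 8.
Set up (k + 1)·f(k+1) − (k + 6)·f(k) − (k**2 + 17*k/3 + 8) = 0.
d = 5 from the (1,1,2) case.
Solve for f: f(k) = k*(k + 2)*(k + 3)*(k**2 + 10*k + 29)/60 (degree 5 ≤ 5).
R(k) = B(k−1)·f(k)/C(k) = k*(k + 2)*(k + 6)*(k**2 + 10*k + 29)/(20*(3*k + 8)); s_k = R·t_k = k*(k**2 + 10*k + 29)/(5*(k**3 + 10*k**2 + 29*k + 20)).
s_(k+1) − s_k = 4*(3*k + 8)/(k**5 + 18*k**4 + 121*k**3 + 372*k**2 + 508*k + 240) = t_k.

Yes. s_k = \frac{k \left(k^{2} + 10 k + 29\right)}{5 \left(k^{3} + 10 k^{2} + 29 k + 20\right)}.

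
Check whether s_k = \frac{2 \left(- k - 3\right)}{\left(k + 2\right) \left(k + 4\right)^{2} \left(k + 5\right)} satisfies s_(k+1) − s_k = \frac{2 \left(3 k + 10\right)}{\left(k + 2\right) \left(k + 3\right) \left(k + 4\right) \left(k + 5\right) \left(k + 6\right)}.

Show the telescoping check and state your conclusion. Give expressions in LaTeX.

Invalid: residual \frac{2 \left(- 4 k^{2} - 31 k - 58\right)}{k^{7} + 29 k^{6} + 355 k^{5} + 2375 k^{4} + 9364 k^{3} + 21716 k^{2} + 27360 k + 14400} ≠ 0.

s_(k+1) = 2*(-k - 4)/((k + 3)*(k + 5)**2*(k + 6))
s_(k+1) − s_k = 2*(-(k + 2)*(k + 4)**3 + (k + 3)**2*(k + 5)*(k + 6))/((k + 2)*(k + 3)*(k + 4)**2*(k + 5)**2*(k + 6))
(s_(k+1) − s_k) − t_k = 2*(-4*k**2 - 31*k - 58)/(k**7 + 29*k**6 + 355*k**5 + 2375*k**4 + 9364*k**3 + 21716*k**2 + 27360*k + 14400)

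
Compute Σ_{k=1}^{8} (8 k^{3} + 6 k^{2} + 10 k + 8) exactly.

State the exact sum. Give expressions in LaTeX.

The ratio is (4*k**3 + 15*k**2 + 23*k + 16)/(4*k**3 + 3*k**2 + 5*k + 4).
Take A(k)=1, B(k)=1, C(k)=k**3 + 3*k**2/4 + 5*k/4 + 1.
Solve (1)·f(k+1) − (1)·f(k) = k**3 + 3*k**2/4 + 5*k/4 + 1.
d = 4 from the (0,0,3) case.
Solving with deg f ≤ 4: f(k) = k*(k**3 - k**2 + 2*k + 2)/4.
Get s_k = R·t_k = 2*k*(k**3 - k**2 + 2*k + 2) with R(k) = B(k−1)f(k)/C(k) = k*(k**3 - k**2 + 2*k + 2)/(4*k**3 + 3*k**2 + 5*k + 4).
Δs = 8*k**3 + 6*k**2 + 10*k + 8, as required.
Evaluate s at k=9 and k=1: 12024 and 8; difference 12016.

Σ = 12016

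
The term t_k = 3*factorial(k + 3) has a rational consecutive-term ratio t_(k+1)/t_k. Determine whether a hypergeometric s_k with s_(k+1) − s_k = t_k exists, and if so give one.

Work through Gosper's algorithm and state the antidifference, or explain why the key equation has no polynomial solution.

The ratio is k + 4.
Factor: A=k + 4; B=1; C=1.
f must satisfy (k + 4)·f(k+1) − (1)·f(k) = 1.
From deg A=1, deg B=0, deg C=0: d=-1.
Negative degree bound (-1): no f exists, t_k not Gosper-summable.

not Gosper-summable; s_k does not exist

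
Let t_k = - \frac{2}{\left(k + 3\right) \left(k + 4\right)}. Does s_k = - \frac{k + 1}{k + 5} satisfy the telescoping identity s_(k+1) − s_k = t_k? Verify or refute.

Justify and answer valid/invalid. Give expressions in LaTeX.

s_(k+1) = (-k - 2)/(k + 6)
s_(k+1) − s_k = -4/(k**2 + 11*k + 30)
(s_(k+1) − s_k) − t_k = 2*(-k**2 - 3*k + 6)/(k**4 + 18*k**3 + 119*k**2 + 342*k + 360)

Invalid: residual \frac{2 \left(- k^{2} - 3 k + 6\right)}{k^{4} + 18 k^{3} + 119 k^{2} + 342 k + 360} ≠ 0.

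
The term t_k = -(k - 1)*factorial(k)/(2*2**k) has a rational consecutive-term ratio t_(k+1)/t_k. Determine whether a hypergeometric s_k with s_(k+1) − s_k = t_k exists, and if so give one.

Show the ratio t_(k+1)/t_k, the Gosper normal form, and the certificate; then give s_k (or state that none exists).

s_k = -factorial(k)/2**k

Step 1: r(k) = k*(k + 1)/(2*(k - 1)).
Gosper form: A/B · C(k+1)/C(k) with A=k/2 + 1/2, B=1, C=k - 1.
Need (k/2 + 1/2)·f(k+1) − (1)·f(k) = k - 1.
Bound: deg f ≤ 0.
A polynomial solution: f(k) = 2.
R(k) = B(k−1)·f(k)/C(k) = 2/(k - 1); s_k = R·t_k = -factorial(k)/2**k.
Check: Δs_k = -(k - 1)*factorial(k)/(2*2**k). ✓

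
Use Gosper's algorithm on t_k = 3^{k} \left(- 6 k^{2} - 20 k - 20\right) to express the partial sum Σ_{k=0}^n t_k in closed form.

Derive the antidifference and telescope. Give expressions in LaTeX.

Ratio r(k) = 3*(3*k**2 + 16*k + 23)/(3*k**2 + 10*k + 10).
Normal form (A,B,C) = (3, 1, k**2 + 10*k/3 + 10/3).
Key eq: (3)·f(k+1) = (1)·f(k) + (k**2 + 10*k/3 + 10/3).
From deg A=0, deg B=0, deg C=2: d=2.
Coefficient equations give f(k) = (3*k**2 + k + 4)/6.
Get s_k = R·t_k = 3**k*(-3*k**2 - k - 4) with R(k) = B(k−1)f(k)/C(k) = (3*k**2 + k + 4)/(2*(3*k**2 + 10*k + 10)).
s_(k+1) − s_k = 3**k*(-6*k**2 - 20*k - 20) = t_k.
Evaluate: s_(n+1) = 3**(n + 1)*(-3*n**2 - 7*n - 8); subtract s_(0) = -4 ⇒ S(n) = -9*3**n*n**2 - 21*3**n*n - 24*3**n + 4.

S(n) = - 9 \cdot 3^{n} n^{2} - 21 \cdot 3^{n} n - 24 \cdot 3^{n} + 4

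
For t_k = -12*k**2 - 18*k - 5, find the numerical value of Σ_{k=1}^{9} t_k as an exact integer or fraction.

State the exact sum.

Σ = -4275

The ratio is (12*k**2 + 42*k + 35)/(12*k**2 + 18*k + 5).
Normal form (A,B,C) = (1, 1, k**2 + 3*k/2 + 5/12).
Solve (1)·f(k+1) − (1)·f(k) = k**2 + 3*k/2 + 5/12.
Bound: deg f ≤ 3.
Solve for f: f(k) = k*(4*k**2 + 3*k - 2)/12 (degree 3 ≤ 3).
R(k) = B(k−1)·f(k)/C(k) = k*(4*k**2 + 3*k - 2)/(12*k**2 + 18*k + 5); s_k = R·t_k = k*(-4*k**2 - 3*k + 2).
Check: Δs_k = -12*k**2 - 18*k - 5. ✓
Evaluate s at k=10 and k=1: -4280 and -5; difference -4275.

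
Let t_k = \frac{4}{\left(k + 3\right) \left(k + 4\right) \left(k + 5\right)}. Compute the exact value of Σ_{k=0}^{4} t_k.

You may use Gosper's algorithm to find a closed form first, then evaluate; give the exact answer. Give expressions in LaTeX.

The ratio is (k + 3)/(k + 6).
Factor: A=k + 3; B=k + 6; C=1.
Solve (k + 3)·f(k+1) − (k + 5)·f(k) = 1.
deg f ≤ 2 (via 1,1,0).
Match coefficients ⇒ f(k) = k*(k + 7)/24.
Then R = B(k−1)f/C = k*(k + 5)*(k + 7)/24, so s_k = R(k)·t_k = k*(k + 7)/(6*(k + 3)*(k + 4)).
s_(k+1) − s_k = 4/(k**3 + 12*k**2 + 47*k + 60) = t_k.
Telescoping: Σ = s_(5) − s_(0) = 5/36 − (0) = 5/36.

Σ = 5/36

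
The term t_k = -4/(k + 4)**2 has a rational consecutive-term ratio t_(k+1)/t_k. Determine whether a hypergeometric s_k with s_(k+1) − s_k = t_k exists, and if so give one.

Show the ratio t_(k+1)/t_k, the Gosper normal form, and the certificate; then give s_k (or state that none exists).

r(k) = (k + 4)**2/(k + 5)**2 after simplifying.
Gosper form: A/B · C(k+1)/C(k) with A=k**2 + 8*k + 16, B=k**2 + 10*k + 25, C=1.
Need (k**2 + 8*k + 16)·f(k+1) − (k**2 + 8*k + 16)·f(k) = 1.
Bound: deg f ≤ 0.
Write f(k) = c0. Then LHS − RHS = -1, requiring -1 = 0: contradictory. No certificate.

no hypergeometric antidifference exists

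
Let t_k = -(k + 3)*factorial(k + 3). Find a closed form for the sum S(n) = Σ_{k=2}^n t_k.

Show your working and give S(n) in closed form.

S(n) = 120 - factorial(n + 4)

t_(k+1)/t_k = (k + 4)**2/(k + 3).
Gosper form: A/B · C(k+1)/C(k) with A=k + 4, B=1, C=k + 3.
Need (k + 4)·f(k+1) − (1)·f(k) = k + 3.
Bound: deg f ≤ 0.
A polynomial solution: f(k) = 1.
R(k) = B(k−1)·f(k)/C(k) = 1/(k + 3); s_k = R·t_k = -factorial(k + 3).
Check: Δs_k = -(k + 3)*factorial(k + 3). ✓
Σ_(k=2)^n t_k = s_(n+1) − s_(2) = (-factorial(n + 4)) − (-120), i.e. 120 - factorial(n + 4).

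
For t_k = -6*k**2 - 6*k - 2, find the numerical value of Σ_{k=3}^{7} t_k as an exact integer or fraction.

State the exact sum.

Σ = -970

r(k) = (3*k**2 + 9*k + 7)/(3*k**2 + 3*k + 1) after simplifying.
Factor: A=1; B=1; C=k**2 + k + 1/3.
Set up (1)·f(k+1) − (1)·f(k) − (k**2 + k + 1/3) = 0.
Degrees (0,0,2) ⇒ d ≤ 3.
Match coefficients ⇒ f(k) = k**3/3.
Get s_k = R·t_k = -2*k**3 with R(k) = B(k−1)f(k)/C(k) = k**3/(3*k**2 + 3*k + 1).
Δs = 2*k**3 - 2*(k + 1)**3, as required.
Sum = s_(8) − s_(3); s_(8) = -1024, s_(3) = -54 ⇒ -970.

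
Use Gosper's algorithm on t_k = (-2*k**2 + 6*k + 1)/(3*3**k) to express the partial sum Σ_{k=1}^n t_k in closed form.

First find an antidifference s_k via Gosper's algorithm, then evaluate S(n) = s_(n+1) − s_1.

Ratio r(k) = (2*k**2 - 2*k - 5)/(3*(2*k**2 - 6*k - 1)).
So A=1/3 and B=1, with C=k**2 - 3*k - 1/2.
Need (1/3)·f(k+1) − (1)·f(k) = k**2 - 3*k - 1/2.
deg f ≤ 2 (via 0,0,2).
Match coefficients ⇒ f(k) = -3*(k**2 - 2*k - 1)/2.
So s_k = (B(k−1)f/C)·t_k = (-3*(k**2 - 2*k - 1)/(2*k**2 - 6*k - 1))·t_k = (k**2 - 2*k - 1)/3**k.
Δs = (-2*k**2 + 6*k + 1)/(3*3**k), as required.
Evaluate: s_(n+1) = 3**(-n - 1)*(n**2 - 2); subtract s_(1) = -2/3 ⇒ S(n) = 3**(-n - 1)*(2*3**n + n**2 - 2).

S(n) = 3**(-n - 1)*(2*3**n + n**2 - 2)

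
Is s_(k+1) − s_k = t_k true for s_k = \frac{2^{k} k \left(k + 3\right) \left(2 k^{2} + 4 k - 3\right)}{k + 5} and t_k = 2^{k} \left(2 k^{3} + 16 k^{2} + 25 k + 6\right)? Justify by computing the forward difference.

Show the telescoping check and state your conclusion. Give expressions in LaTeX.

s_(k+1) = 2**(k + 1)*(k + 1)*(k + 4)*(4*k + 2*(k + 1)**2 + 1)/(k + 6)
s_(k+1) − s_k = 2**k*(2*k**5 + 34*k**4 + 213*k**3 + 559*k**2 + 548*k + 120)/(k**2 + 11*k + 30)
(s_(k+1) − s_k) − t_k = 2**(k + 1)*(-2*k**4 - 24*k**3 - 101*k**2 - 134*k - 30)/(k**2 + 11*k + 30)

Invalid: residual \frac{2^{k + 1} \left(- 2 k^{4} - 24 k^{3} - 101 k^{2} - 134 k - 30\right)}{k^{2} + 11 k + 30} ≠ 0.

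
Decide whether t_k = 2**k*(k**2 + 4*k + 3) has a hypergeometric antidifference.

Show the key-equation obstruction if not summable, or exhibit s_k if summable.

Yes. s_k = 2**k*(k**2 + 1).

Ratio r(k) = 2*(k**2 + 6*k + 8)/(k**2 + 4*k + 3).
A = 2, B = 1, C = k**2 + 4*k + 3.
Need (2)·f(k+1) − (1)·f(k) = k**2 + 4*k + 3.
d = 2 from the (0,0,2) case.
A polynomial solution: f(k) = k**2 + 1.
R(k) = B(k−1)·f(k)/C(k) = (k**2 + 1)/((k + 1)*(k + 3)); s_k = R·t_k = 2**k*(k**2 + 1).
Verify: 2**k*(k**2 + 4*k + 3) matches t_k.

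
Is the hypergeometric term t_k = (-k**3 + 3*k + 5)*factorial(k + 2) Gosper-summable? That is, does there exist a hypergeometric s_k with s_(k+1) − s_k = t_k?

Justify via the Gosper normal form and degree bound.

Ratio r(k) = (k + 3)*(3*k - (k + 1)**3 + 8)/(-k**3 + 3*k + 5).
Take A(k)=k + 3, B(k)=1, C(k)=k**3 - 3*k - 5.
Set up (k + 3)·f(k+1) − (1)·f(k) − (k**3 - 3*k - 5) = 0.
deg f ≤ 2 (via 1,0,3).
Solve for f: f(k) = k**2 - 4*k + 2 (degree 2 ≤ 2).
Get s_k = R·t_k = -(k**2 - 4*k + 2)*factorial(k + 2) with R(k) = B(k−1)f(k)/C(k) = (k**2 - 4*k + 2)/(k**3 - 3*k - 5).
Δs = (-k**3 + 3*k + 5)*factorial(k + 2), as required.

Yes. s_k = -(k**2 - 4*k + 2)*factorial(k + 2).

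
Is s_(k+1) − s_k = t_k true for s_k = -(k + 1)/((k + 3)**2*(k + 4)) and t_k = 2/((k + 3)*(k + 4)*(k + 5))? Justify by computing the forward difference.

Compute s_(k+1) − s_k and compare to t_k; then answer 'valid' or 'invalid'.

s_(k+1) = (-k - 2)/((k + 4)**2*(k + 5))
s_(k+1) − s_k = ((k + 1)*(k + 4)*(k + 5) - (k + 2)*(k + 3)**2)/((k + 3)**2*(k + 4)**2*(k + 5))
(s_(k+1) − s_k) − t_k = 2*(-3*k - 11)/(k**5 + 19*k**4 + 143*k**3 + 533*k**2 + 984*k + 720)

Invalid: residual 2*(-3*k - 11)/(k**5 + 19*k**4 + 143*k**3 + 533*k**2 + 984*k + 720) ≠ 0.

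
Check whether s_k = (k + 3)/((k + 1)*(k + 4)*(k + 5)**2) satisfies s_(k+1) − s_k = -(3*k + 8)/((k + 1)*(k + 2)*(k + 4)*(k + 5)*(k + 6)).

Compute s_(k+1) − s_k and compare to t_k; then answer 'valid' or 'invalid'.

s_(k+1) = (k + 4)/((k + 2)*(k + 5)*(k + 6)**2)
s_(k+1) − s_k = ((k + 1)*(k + 4)**2*(k + 5) - (k + 2)*(k + 3)*(k + 6)**2)/((k + 1)*(k + 2)*(k + 4)*(k + 5)**2*(k + 6)**2)
(s_(k+1) − s_k) − t_k = 2*(4*k**2 + 31*k + 52)/(k**7 + 29*k**6 + 349*k**5 + 2243*k**4 + 8230*k**3 + 16988*k**2 + 17880*k + 7200)

Invalid: residual 2*(4*k**2 + 31*k + 52)/(k**7 + 29*k**6 + 349*k**5 + 2243*k**4 + 8230*k**3 + 16988*k**2 + 17880*k + 7200) ≠ 0.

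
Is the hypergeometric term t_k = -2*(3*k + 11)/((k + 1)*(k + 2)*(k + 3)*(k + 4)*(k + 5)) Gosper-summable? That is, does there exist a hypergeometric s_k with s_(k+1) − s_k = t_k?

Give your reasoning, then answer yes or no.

Yes. s_k = k*(-k**2 - 7*k - 14)/(4*(k**3 + 7*k**2 + 14*k + 8)).

t_(k+1)/t_k = (k + 1)*(3*k + 14)/((k + 6)*(3*k + 11)).
Normal form (A,B,C) = (k + 1, k + 6, k + 11/3).
Key eq: (k + 1)·f(k+1) = (k + 5)·f(k) + (k + 11/3).
Degrees (1,1,1) ⇒ d ≤ 4.
Solving with deg f ≤ 4: f(k) = k*(k + 3)*(k**2 + 7*k + 14)/24.
So s_k = (B(k−1)f/C)·t_k = (k*(k + 3)*(k + 5)*(k**2 + 7*k + 14)/(8*(3*k + 11)))·t_k = k*(-k**2 - 7*k - 14)/(4*(k**3 + 7*k**2 + 14*k + 8)).
Δs = 2*(-3*k - 11)/(k**5 + 15*k**4 + 85*k**3 + 225*k**2 + 274*k + 120), as required.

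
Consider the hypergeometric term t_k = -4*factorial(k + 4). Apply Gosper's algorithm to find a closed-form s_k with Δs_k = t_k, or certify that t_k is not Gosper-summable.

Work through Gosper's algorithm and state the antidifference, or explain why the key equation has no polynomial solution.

none — t_k is not Gosper-summable

Ratio r(k) = k + 5.
Factor: A=k + 5; B=1; C=1.
Need (k + 5)·f(k+1) − (1)·f(k) = 1.
deg f ≤ -1 (via 1,0,0).
d = -1 < 0 ⇒ no nonzero polynomial f; not summable.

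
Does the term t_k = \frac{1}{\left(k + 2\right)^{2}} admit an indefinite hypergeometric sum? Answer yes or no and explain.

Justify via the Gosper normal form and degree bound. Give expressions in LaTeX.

Ratio r(k) = (k + 2)**2/(k + 3)**2.
Take A(k)=k**2 + 4*k + 4, B(k)=k**2 + 6*k + 9, C(k)=1.
Key eq: (k**2 + 4*k + 4)·f(k+1) = (k**2 + 4*k + 4)·f(k) + (1).
d = 0 from the (2,2,0) case.
Write f(k) = c0. Then LHS − RHS = -1, requiring -1 = 0: contradictory. No certificate.

No — the linear system for f has no solution.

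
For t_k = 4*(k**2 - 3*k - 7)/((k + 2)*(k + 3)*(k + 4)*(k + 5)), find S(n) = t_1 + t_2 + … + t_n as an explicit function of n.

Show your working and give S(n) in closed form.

Step 1: r(k) = (k + 2)*(3*k - (k + 1)**2 + 10)/((k + 6)*(-k**2 + 3*k + 7)).
Normal form (A,B,C) = (k + 2, k + 6, k**2 - 3*k - 7).
Solve (k + 2)·f(k+1) − (k + 5)·f(k) = k**2 - 3*k - 7.
d = 3 from the (1,1,2) case.
Solve for f: f(k) = -k*(k**2 + 33*k + 50)/24 (degree 3 ≤ 3).
Certificate R = B(k−1)f/C = -k*(k + 5)*(k**2 + 33*k + 50)/(24*(k**2 - 3*k - 7)) gives s_k = k*(-k**2 - 33*k - 50)/(6*(k + 2)*(k + 3)*(k + 4)).
Verify: 4*(k**2 - 3*k - 7)/(k**4 + 14*k**3 + 71*k**2 + 154*k + 120) matches t_k.
Σ_(k=1)^n t_k = s_(n+1) − s_(1) = ((-n**3 - 36*n**2 - 119*n - 84)/(6*(n**3 + 12*n**2 + 47*n + 60))) − (-7/30), i.e. n*(n**2 - 48*n - 133)/(15*(n**3 + 12*n**2 + 47*n + 60)).

S(n) = n*(n**2 - 48*n - 133)/(15*(n**3 + 12*n**2 + 47*n + 60))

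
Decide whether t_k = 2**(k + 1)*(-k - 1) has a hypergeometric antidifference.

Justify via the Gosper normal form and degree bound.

Ratio r(k) = 2*(k + 2)/(k + 1).
Factor: A=2; B=1; C=k + 1.
f must satisfy (2)·f(k+1) − (1)·f(k) = k + 1.
Degrees (0,0,1) ⇒ d ≤ 1.
Match coefficients ⇒ f(k) = k - 1.
R(k) = B(k−1)·f(k)/C(k) = (k - 1)/(k + 1); s_k = R·t_k = 2**(k + 1)*(1 - k).
Verify: 2**(k + 1)*(-k - 1) matches t_k.

Yes. s_k = 2**(k + 1)*(1 - k).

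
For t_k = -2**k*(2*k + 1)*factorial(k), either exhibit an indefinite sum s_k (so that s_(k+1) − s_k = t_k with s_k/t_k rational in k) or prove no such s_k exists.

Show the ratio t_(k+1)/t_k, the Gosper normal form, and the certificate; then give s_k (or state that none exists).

t_(k+1)/t_k = 2*(k + 1)*(2*k + 3)/(2*k + 1).
Gosper form: A/B · C(k+1)/C(k) with A=2*k + 2, B=1, C=k + 1/2.
Solve (2*k + 2)·f(k+1) − (1)·f(k) = k + 1/2.
Bound: deg f ≤ 0.
Match coefficients ⇒ f(k) = 1/2.
Then R = B(k−1)f/C = 1/(2*k + 1), so s_k = R(k)·t_k = -2**k*factorial(k).
Verify: -2**k*(2*k + 1)*factorial(k) matches t_k.

s_k = -2**k*factorial(k)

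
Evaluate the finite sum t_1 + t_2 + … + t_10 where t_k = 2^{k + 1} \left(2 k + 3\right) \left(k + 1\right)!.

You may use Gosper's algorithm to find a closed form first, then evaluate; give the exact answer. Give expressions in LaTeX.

Σ = 1961990553592

t_(k+1)/t_k = 2*(k + 2)*(2*k + 5)/(2*k + 3).
Factor: A=2*k + 4; B=1; C=k + 3/2.
Set up (2*k + 4)·f(k+1) − (1)·f(k) − (k + 3/2) = 0.
d = 0 from the (1,0,1) case.
Match coefficients ⇒ f(k) = 1/2.
So s_k = (B(k−1)f/C)·t_k = (1/(2*k + 3))·t_k = 2**(k + 1)*factorial(k + 1).
Check: Δs_k = 2**(k + 1)*(2*k + 3)*factorial(k + 1). ✓
Sum = s_(11) − s_(1); s_(11) = 1961990553600, s_(1) = 8 ⇒ 1961990553592.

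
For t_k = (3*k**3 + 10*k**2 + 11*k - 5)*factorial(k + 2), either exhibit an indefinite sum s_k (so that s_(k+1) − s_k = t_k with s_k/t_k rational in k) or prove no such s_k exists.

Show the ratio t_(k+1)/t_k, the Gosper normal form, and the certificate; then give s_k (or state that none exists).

s_k = (3*k**2 - 2*k - 4)*factorial(k + 2)

Step 1: r(k) = (3*k**4 + 28*k**3 + 97*k**2 + 139*k + 57)/(3*k**3 + 10*k**2 + 11*k - 5).
Gosper form: A/B · C(k+1)/C(k) with A=k + 3, B=1, C=k**3 + 10*k**2/3 + 11*k/3 - 5/3.
Set up (k + 3)·f(k+1) − (1)·f(k) − (k**3 + 10*k**2/3 + 11*k/3 - 5/3) = 0.
d = 2 from the (1,0,3) case.
A polynomial solution: f(k) = (3*k**2 - 2*k - 4)/3.
So s_k = (B(k−1)f/C)·t_k = ((3*k**2 - 2*k - 4)/(3*k**3 + 10*k**2 + 11*k - 5))·t_k = (3*k**2 - 2*k - 4)*factorial(k + 2).
Check: Δs_k = (3*k**3 + 10*k**2 + 11*k - 5)*factorial(k + 2). ✓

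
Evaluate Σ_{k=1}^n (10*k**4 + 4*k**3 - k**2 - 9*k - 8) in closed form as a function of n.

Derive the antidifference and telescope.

r(k) = (10*k**4 + 44*k**3 + 71*k**2 + 41*k - 4)/(10*k**4 + 4*k**3 - k**2 - 9*k - 8) after simplifying.
Take A(k)=1, B(k)=1, C(k)=k**4 + 2*k**3/5 - k**2/10 - 9*k/10 - 4/5.
Need (1)·f(k+1) − (1)·f(k) = k**4 + 2*k**3/5 - k**2/10 - 9*k/10 - 4/5.
d = 5 from the (0,0,4) case.
Solving with deg f ≤ 5: f(k) = k*(2*k**4 - 4*k**3 + k**2 - 3*k - 4)/10.
Get s_k = R·t_k = k*(2*k**4 - 4*k**3 + k**2 - 3*k - 4) with R(k) = B(k−1)f(k)/C(k) = k*(2*k**4 - 4*k**3 + k**2 - 3*k - 4)/(10*k**4 + 4*k**3 - k**2 - 9*k - 8).
s_(k+1) − s_k = 10*k**4 + 4*k**3 - k**2 - 9*k - 8 = t_k.
Evaluate: s_(n+1) = 2*n**5 + 6*n**4 + 5*n**3 - 4*n**2 - 13*n - 8; subtract s_(1) = -8 ⇒ S(n) = n*(2*n**4 + 6*n**3 + 5*n**2 - 4*n - 13).

S(n) = n*(2*n**4 + 6*n**3 + 5*n**2 - 4*n - 13)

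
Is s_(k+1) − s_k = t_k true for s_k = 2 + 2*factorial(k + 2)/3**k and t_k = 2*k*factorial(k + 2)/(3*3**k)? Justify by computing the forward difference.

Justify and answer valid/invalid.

s_(k+1) = 2*3**(-k - 1)*factorial(k + 3) + 2
s_(k+1) − s_k = 2*k*factorial(k + 2)/(3*3**k)
(s_(k+1) − s_k) − t_k = 0

valid; difference matches t_k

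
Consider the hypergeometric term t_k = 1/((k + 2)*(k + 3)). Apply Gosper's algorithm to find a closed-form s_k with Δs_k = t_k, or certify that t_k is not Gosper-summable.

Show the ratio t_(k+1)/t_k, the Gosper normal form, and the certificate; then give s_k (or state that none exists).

Ratio r(k) = (k + 2)/(k + 4).
Normal form (A,B,C) = (k + 2, k + 4, 1).
Need (k + 2)·f(k+1) − (k + 3)·f(k) = 1.
deg f ≤ 1 (via 1,1,0).
Match coefficients ⇒ f(k) = k/2.
Then R = B(k−1)f/C = k*(k + 3)/2, so s_k = R(k)·t_k = k/(2*(k + 2)).
Verify: 1/(k**2 + 5*k + 6) matches t_k.

s_k = k/(2*(k + 2))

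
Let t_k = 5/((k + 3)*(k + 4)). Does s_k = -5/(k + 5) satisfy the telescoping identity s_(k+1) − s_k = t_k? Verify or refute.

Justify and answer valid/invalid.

s_(k+1) = -5/(k + 6)
s_(k+1) − s_k = 5/((k + 5)*(k + 6))
(s_(k+1) − s_k) − t_k = 10*(-2*k - 9)/(k**4 + 18*k**3 + 119*k**2 + 342*k + 360)

Invalid: residual 10*(-2*k - 9)/(k**4 + 18*k**3 + 119*k**2 + 342*k + 360) ≠ 0.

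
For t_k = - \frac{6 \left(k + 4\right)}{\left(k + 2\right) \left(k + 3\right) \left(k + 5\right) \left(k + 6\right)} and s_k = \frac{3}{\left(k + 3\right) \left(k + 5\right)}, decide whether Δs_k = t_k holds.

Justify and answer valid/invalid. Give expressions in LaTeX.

Invalid: residual \frac{3 \left(3 k + 14\right)}{k^{5} + 20 k^{4} + 155 k^{3} + 580 k^{2} + 1044 k + 720} ≠ 0.

s_(k+1) = 3/((k + 4)*(k + 6))
s_(k+1) − s_k = 3*(-2*k - 9)/(k**4 + 18*k**3 + 119*k**2 + 342*k + 360)
(s_(k+1) − s_k) − t_k = 3*(3*k + 14)/(k**5 + 20*k**4 + 155*k**3 + 580*k**2 + 1044*k + 720)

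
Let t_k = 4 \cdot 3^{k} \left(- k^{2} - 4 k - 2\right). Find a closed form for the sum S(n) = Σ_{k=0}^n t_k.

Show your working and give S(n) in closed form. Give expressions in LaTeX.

S(n) = - 6 \cdot 3^{n} n^{2} - 18 \cdot 3^{n} n - 6 \cdot 3^{n} - 2

Compute t_(k+1)/t_k: get 3*(k**2 + 6*k + 7)/(k**2 + 4*k + 2).
Normal form (A,B,C) = (3, 1, k**2 + 4*k + 2).
Key eq: (3)·f(k+1) = (1)·f(k) + (k**2 + 4*k + 2).
deg f ≤ 2 (via 0,0,2).
A polynomial solution: f(k) = (k**2 + k - 1)/2.
Then R = B(k−1)f/C = (k**2 + k - 1)/(2*(k**2 + 4*k + 2)), so s_k = R(k)·t_k = 2*3**k*(-k**2 - k + 1).
Δs = 4*3**k*(-k**2 - 4*k - 2), as required.
Σ_(k=0)^n t_k = s_(n+1) − s_(0) = (6*3**n*(-n**2 - 3*n - 1)) − (2), i.e. -6*3**n*n**2 - 18*3**n*n - 6*3**n - 2.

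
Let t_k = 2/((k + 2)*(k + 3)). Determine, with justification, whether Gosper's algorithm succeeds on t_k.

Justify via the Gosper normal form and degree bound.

Yes. s_k = k/(k + 2).

r(k) = (k + 2)/(k + 4) after simplifying.
Normal form (A,B,C) = (k + 2, k + 4, 1).
Set up (k + 2)·f(k+1) − (k + 3)·f(k) − (1) = 0.
d = 1 from the (1,1,0) case.
A polynomial solution: f(k) = k/2.
Certificate R = B(k−1)f/C = k*(k + 3)/2 gives s_k = k/(k + 2).
Verify: 2/(k**2 + 5*k + 6) matches t_k.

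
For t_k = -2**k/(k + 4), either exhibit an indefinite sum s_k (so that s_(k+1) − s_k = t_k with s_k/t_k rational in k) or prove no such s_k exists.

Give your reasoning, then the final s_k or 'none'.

Compute t_(k+1)/t_k: get 2*(k + 4)/(k + 5).
Gosper form: A/B · C(k+1)/C(k) with A=2*k + 8, B=k + 5, C=1.
f must satisfy (2*k + 8)·f(k+1) − (k + 4)·f(k) = 1.
d = -1 from the (1,1,0) case.
Negative degree bound (-1): no f exists, t_k not Gosper-summable.

none (Gosper's algorithm certifies no s_k)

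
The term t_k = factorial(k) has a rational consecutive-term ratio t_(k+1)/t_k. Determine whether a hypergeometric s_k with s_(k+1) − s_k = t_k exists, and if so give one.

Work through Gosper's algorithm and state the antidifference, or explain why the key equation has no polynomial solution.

r(k) = k + 1 after simplifying.
Gosper form: A/B · C(k+1)/C(k) with A=k + 1, B=1, C=1.
f must satisfy (k + 1)·f(k+1) − (1)·f(k) = 1.
From deg A=1, deg B=0, deg C=0: d=-1.
Bound -1 < 0, so the key equation has no polynomial solution.

none — t_k is not Gosper-summable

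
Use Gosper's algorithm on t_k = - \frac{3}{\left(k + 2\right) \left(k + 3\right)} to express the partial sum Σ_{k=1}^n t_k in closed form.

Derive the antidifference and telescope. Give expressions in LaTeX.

S(n) = - \frac{n}{n + 3}

Ratio r(k) = (k + 2)/(k + 4).
Normal form (A,B,C) = (k + 2, k + 4, 1).
f must satisfy (k + 2)·f(k+1) − (k + 3)·f(k) = 1.
From deg A=1, deg B=1, deg C=0: d=1.
Coefficient equations give f(k) = k/2.
Get s_k = R·t_k = -3*k/(2*k + 4) with R(k) = B(k−1)f(k)/C(k) = k*(k + 3)/2.
Δs = -3/(k**2 + 5*k + 6), as required.
Telescope: S(n) = s_(n+1) − s_(1) = 3*(-n - 1)/(2*(n + 3)) − (-1/2) = -n/(n + 3).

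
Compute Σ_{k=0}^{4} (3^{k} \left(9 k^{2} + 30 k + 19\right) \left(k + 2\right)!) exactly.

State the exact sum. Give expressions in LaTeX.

Σ = 17146082

Ratio r(k) = 3*(9*k**3 + 75*k**2 + 202*k + 174)/(9*k**2 + 30*k + 19).
Gosper form: A/B · C(k+1)/C(k) with A=3*k + 9, B=1, C=k**2 + 10*k/3 + 19/9.
f must satisfy (3*k + 9)·f(k+1) − (1)·f(k) = k**2 + 10*k/3 + 19/9.
deg f ≤ 1 (via 1,0,2).
Match coefficients ⇒ f(k) = (3*k - 1)/9.
Get s_k = R·t_k = 3**k*(3*k - 1)*factorial(k + 2) with R(k) = B(k−1)f(k)/C(k) = (3*k - 1)/(9*k**2 + 30*k + 19).
s_(k+1) − s_k = 3**k*(9*k**2 + 30*k + 19)*factorial(k + 2) = t_k.
Sum = s_(5) − s_(0); s_(5) = 17146080, s_(0) = -2 ⇒ 17146082.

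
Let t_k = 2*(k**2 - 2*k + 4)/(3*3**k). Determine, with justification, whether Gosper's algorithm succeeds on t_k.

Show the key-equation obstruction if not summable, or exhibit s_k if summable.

Ratio r(k) = (k**2 + 3)/(3*(k**2 - 2*k + 4)).
A = 1/3, B = 1, C = k**2 - 2*k + 4.
Key eq: (1/3)·f(k+1) = (1)·f(k) + (k**2 - 2*k + 4).
Bound: deg f ≤ 2.
Solve for f: f(k) = -3*(k**2 - k + 4)/2 (degree 2 ≤ 2).
Then R = B(k−1)f/C = -3*(k**2 - k + 4)/(2*(k**2 - 2*k + 4)), so s_k = R(k)·t_k = (-k**2 + k - 4)/3**k.
s_(k+1) − s_k = 2*(k**2 - 2*k + 4)/(3*3**k) = t_k.

Yes. s_k = (-k**2 + k - 4)/3**k.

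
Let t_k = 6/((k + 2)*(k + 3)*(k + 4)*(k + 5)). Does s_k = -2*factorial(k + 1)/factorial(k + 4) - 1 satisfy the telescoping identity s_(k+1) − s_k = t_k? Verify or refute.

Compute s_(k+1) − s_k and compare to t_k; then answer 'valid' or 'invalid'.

Valid — Δs_k = t_k.

s_(k+1) = -2*factorial(k + 2)/factorial(k + 5) - 1
s_(k+1) − s_k = 6/((k + 2)*(k + 3)*(k + 4)*(k + 5))
(s_(k+1) − s_k) − t_k = 0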